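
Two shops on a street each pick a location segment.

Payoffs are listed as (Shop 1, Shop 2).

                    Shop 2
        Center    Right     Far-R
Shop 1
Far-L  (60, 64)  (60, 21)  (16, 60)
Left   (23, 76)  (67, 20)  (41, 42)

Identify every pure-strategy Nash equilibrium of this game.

The unique pure-strategy Nash equilibrium is (Far-L, Center).

Check each profile: it is a Nash equilibrium iff no player can strictly gain by switching unilaterally.
(Far-L, Center): Shop 1 gets 60, best alternative 23; Shop 2 gets 64, best alternative 60. No profitable deviation — NE.
(Far-L, Right): Shop 1 can switch to Left (60 → 67). Not NE.
(Far-L, Far-R): Shop 1 can switch to Left (16 → 41). Not NE.
(Left, Center): Shop 1 can switch to Far-L (23 → 60). Not NE.
(Left, Right): Shop 2 can switch to Center (20 → 76). Not NE.
(Left, Far-R): Shop 2 can switch to Center (42 → 76). Not NE.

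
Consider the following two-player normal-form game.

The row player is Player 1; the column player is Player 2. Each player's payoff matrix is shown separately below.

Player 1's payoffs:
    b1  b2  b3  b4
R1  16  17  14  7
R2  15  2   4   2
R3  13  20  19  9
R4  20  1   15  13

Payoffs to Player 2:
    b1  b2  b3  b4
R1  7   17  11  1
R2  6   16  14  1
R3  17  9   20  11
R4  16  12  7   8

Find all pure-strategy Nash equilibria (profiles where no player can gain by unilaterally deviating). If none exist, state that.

(R1, b1): Player 1 can switch to R4 (16 → 20). Not NE.
(R1, b2): Player 1 can switch to R3 (17 → 20). Not NE.
(R1, b3): Player 1 can switch to R3 (14 → 19). Not NE.
(R1, b4): Player 1 can switch to R3 (7 → 9). Not NE.
(R2, b1): Player 1 can switch to R1 (15 → 16). Not NE.
(R2, b2): Player 1 can switch to R1 (2 → 17). Not NE.
(R3, b3): Player 1 gets 19, best alternative 15; Player 2 gets 20, best alternative 17. No profitable deviation — NE.
(R4, b1): Player 1 gets 20, best alternative 16; Player 2 gets 16, best alternative 12. No profitable deviation — NE.
(The remaining 8 profiles each have a profitable deviation by the same check.)

Pure-strategy Nash equilibria: (R3, b3), (R4, b1)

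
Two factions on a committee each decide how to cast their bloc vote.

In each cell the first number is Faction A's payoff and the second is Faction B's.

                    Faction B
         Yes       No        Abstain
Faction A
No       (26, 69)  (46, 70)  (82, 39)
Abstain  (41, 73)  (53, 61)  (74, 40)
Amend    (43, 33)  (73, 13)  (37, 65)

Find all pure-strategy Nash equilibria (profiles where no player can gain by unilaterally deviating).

This game has no pure Nash equilibrium.

For each player, find the best response to each opponent profile; mutual best responses are the pure NE.
Faction A against Yes: payoffs 26, 41, 43 → best response Amend.
Faction A against No: payoffs 46, 53, 73 → best response Amend.
Faction A against Abstain: payoffs 82, 74, 37 → best response No.
Faction B against No: payoffs 69, 70, 39 → best response No.
Faction B against Abstain: payoffs 73, 61, 40 → best response Yes.
Faction B against Amend: payoffs 33, 13, 65 → best response Abstain.
No profile is a mutual best response for all players.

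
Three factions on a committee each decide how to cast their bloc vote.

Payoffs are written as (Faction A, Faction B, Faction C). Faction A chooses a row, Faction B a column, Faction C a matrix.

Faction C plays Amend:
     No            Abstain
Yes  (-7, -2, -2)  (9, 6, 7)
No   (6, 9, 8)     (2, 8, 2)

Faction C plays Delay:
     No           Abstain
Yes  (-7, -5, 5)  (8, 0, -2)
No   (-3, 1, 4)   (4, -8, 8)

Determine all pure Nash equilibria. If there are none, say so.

Pure-strategy Nash equilibria: (Yes, Abstain, Amend); (No, No, Amend)

Faction A against (No, Amend): payoffs -7, 6 → best response No.
Faction A against (No, Delay): payoffs -7, -3 → best response No.
Faction A against (Abstain, Amend): payoffs 9, 2 → best response Yes.
Faction A against (Abstain, Delay): payoffs 8, 4 → best response Yes.
Faction B against (Yes, Amend): payoffs -2, 6 → best response Abstain.
Faction B against (Yes, Delay): payoffs -5, 0 → best response Abstain.
Faction B against (No, Amend): payoffs 9, 8 → best response No.
Faction B against (No, Delay): payoffs 1, -8 → best response No.
Faction C against (Yes, No): payoffs -2, 5 → best response Delay.
Faction C against (Yes, Abstain): payoffs 7, -2 → best response Amend.
Faction C against (No, No): payoffs 8, 4 → best response Amend.
Faction C against (No, Abstain): payoffs 2, 8 → best response Delay.
Mutual best responses: (Yes, Abstain, Amend); (No, No, Amend).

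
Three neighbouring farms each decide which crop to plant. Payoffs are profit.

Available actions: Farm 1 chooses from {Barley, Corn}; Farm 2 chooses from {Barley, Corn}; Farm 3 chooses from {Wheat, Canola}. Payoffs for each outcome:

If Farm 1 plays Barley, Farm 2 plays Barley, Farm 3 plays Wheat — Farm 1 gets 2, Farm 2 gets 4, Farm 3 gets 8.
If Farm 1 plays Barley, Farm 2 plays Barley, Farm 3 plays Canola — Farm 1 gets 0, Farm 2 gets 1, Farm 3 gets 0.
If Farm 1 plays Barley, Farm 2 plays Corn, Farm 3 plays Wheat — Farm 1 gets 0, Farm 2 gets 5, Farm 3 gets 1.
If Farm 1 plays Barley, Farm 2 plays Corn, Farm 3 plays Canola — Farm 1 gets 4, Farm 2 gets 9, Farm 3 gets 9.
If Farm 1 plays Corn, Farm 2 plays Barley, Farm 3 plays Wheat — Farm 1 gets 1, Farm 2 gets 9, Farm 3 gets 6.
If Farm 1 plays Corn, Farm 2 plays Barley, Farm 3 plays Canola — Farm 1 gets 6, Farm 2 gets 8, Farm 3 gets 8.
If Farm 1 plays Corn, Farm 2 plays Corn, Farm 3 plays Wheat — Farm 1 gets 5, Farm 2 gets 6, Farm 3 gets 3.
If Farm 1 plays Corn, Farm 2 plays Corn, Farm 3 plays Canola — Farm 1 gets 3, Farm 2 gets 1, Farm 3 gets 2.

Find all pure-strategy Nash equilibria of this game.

Farm 1 against (Barley, Wheat): payoffs 2, 1 → best response Barley.
Farm 1 against (Barley, Canola): payoffs 0, 6 → best response Corn.
Farm 1 against (Corn, Wheat): payoffs 0, 5 → best response Corn.
Farm 1 against (Corn, Canola): payoffs 4, 3 → best response Barley.
Farm 2 against (Barley, Wheat): payoffs 4, 5 → best response Corn.
Farm 2 against (Barley, Canola): payoffs 1, 9 → best response Corn.
Farm 2 against (Corn, Wheat): payoffs 9, 6 → best response Barley.
Farm 2 against (Corn, Canola): payoffs 8, 1 → best response Barley.
Farm 3 against (Barley, Barley): payoffs 8, 0 → best response Wheat.
Farm 3 against (Barley, Corn): payoffs 1, 9 → best response Canola.
Farm 3 against (Corn, Barley): payoffs 6, 8 → best response Canola.
Farm 3 against (Corn, Corn): payoffs 3, 2 → best response Wheat.
Mutual best responses: (Barley, Corn, Canola); (Corn, Barley, Canola).

The pure Nash equilibria are (Barley, Corn, Canola) and (Corn, Barley, Canola).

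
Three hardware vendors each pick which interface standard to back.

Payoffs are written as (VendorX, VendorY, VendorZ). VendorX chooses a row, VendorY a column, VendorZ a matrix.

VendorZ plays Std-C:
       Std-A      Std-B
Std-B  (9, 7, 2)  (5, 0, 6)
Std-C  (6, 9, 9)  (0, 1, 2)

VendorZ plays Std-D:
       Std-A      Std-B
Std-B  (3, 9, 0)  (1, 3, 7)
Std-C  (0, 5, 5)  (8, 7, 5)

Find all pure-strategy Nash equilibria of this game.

Pure-strategy Nash equilibria: (Std-B, Std-A, Std-C) and (Std-C, Std-B, Std-D)

(Std-B, Std-A, Std-C): VendorX gets 9, best alternative 6; VendorY gets 7, best alternative 0; VendorZ gets 2, best alternative 0. No profitable deviation — NE.
(Std-B, Std-A, Std-D): VendorZ can switch to Std-C (0 → 2). Not NE.
(Std-B, Std-B, Std-C): VendorY can switch to Std-A (0 → 7). Not NE.
(Std-B, Std-B, Std-D): VendorX can switch to Std-C (1 → 8). Not NE.
(Std-C, Std-A, Std-C): VendorX can switch to Std-B (6 → 9). Not NE.
(Std-C, Std-A, Std-D): VendorX can switch to Std-B (0 → 3). Not NE.
(Std-C, Std-B, Std-C): VendorX can switch to Std-B (0 → 5). Not NE.
(Std-C, Std-B, Std-D): VendorX gets 8, best alternative 1; VendorY gets 7, best alternative 5; VendorZ gets 5, best alternative 2. No profitable deviation — NE.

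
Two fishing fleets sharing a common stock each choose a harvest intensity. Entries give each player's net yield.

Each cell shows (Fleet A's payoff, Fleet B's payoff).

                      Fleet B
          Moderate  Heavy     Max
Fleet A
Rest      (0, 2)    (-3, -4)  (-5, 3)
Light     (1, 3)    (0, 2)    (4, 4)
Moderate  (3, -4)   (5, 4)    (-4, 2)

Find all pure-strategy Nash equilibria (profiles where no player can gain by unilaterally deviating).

The pure Nash equilibria are (Light, Max) and (Moderate, Heavy).

Fleet A against Moderate: payoffs 0, 1, 3 → best response Moderate.
Fleet A against Heavy: payoffs -3, 0, 5 → best response Moderate.
Fleet A against Max: payoffs -5, 4, -4 → best response Light.
Fleet B against Rest: payoffs 2, -4, 3 → best response Max.
Fleet B against Light: payoffs 3, 2, 4 → best response Max.
Fleet B against Moderate: payoffs -4, 4, 2 → best response Heavy.
Mutual best responses: (Light, Max); (Moderate, Heavy).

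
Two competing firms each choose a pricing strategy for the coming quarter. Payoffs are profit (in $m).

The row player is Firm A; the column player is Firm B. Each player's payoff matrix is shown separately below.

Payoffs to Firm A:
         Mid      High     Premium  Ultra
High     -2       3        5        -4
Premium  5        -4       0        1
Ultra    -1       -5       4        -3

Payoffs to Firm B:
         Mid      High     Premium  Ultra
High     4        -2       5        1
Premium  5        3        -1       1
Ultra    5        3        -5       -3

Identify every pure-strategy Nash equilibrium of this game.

(High, Premium) and (Premium, Mid)

Firm A against Mid: payoffs -2, 5, -1 → best response Premium.
Firm A against High: payoffs 3, -4, -5 → best response High.
Firm A against Premium: payoffs 5, 0, 4 → best response High.
Firm A against Ultra: payoffs -4, 1, -3 → best response Premium.
Firm B against High: payoffs 4, -2, 5, 1 → best response Premium.
Firm B against Premium: payoffs 5, 3, -1, 1 → best response Mid.
Firm B against Ultra: payoffs 5, 3, -5, -3 → best response Mid.
Mutual best responses: (High, Premium); (Premium, Mid).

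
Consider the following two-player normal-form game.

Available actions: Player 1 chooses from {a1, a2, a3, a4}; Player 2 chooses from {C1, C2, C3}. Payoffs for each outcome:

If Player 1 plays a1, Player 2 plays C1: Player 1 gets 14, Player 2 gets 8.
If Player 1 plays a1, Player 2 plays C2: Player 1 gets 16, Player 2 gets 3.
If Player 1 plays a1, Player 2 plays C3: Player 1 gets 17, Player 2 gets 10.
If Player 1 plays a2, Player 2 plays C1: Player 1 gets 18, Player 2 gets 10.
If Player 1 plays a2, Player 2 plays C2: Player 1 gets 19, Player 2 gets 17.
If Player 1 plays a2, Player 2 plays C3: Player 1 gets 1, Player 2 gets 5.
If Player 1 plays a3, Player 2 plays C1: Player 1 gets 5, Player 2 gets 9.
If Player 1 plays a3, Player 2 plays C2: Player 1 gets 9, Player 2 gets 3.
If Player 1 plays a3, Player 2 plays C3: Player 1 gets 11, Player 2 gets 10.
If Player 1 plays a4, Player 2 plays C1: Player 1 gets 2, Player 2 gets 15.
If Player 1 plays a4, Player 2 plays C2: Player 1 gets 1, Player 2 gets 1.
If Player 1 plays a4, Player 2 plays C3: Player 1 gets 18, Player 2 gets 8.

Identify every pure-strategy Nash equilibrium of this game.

(a2, C2)

Check each profile: it is a Nash equilibrium iff no player can strictly gain by switching unilaterally.
(a1, C1): Player 1 can switch to a2 (14 → 18). Not NE.
(a1, C2): Player 1 can switch to a2 (16 → 19). Not NE.
(a1, C3): Player 1 can switch to a4 (17 → 18). Not NE.
(a2, C1): Player 2 can switch to C2 (10 → 17). Not NE.
(a2, C2): Player 1 gets 19, best alternative 16; Player 2 gets 17, best alternative 10. No profitable deviation — NE.
(a2, C3): Player 1 can switch to a1 (1 → 17). Not NE.
(a3, C1): Player 1 can switch to a1 (5 → 14). Not NE.
(The remaining 5 profiles each have a profitable deviation by the same check.)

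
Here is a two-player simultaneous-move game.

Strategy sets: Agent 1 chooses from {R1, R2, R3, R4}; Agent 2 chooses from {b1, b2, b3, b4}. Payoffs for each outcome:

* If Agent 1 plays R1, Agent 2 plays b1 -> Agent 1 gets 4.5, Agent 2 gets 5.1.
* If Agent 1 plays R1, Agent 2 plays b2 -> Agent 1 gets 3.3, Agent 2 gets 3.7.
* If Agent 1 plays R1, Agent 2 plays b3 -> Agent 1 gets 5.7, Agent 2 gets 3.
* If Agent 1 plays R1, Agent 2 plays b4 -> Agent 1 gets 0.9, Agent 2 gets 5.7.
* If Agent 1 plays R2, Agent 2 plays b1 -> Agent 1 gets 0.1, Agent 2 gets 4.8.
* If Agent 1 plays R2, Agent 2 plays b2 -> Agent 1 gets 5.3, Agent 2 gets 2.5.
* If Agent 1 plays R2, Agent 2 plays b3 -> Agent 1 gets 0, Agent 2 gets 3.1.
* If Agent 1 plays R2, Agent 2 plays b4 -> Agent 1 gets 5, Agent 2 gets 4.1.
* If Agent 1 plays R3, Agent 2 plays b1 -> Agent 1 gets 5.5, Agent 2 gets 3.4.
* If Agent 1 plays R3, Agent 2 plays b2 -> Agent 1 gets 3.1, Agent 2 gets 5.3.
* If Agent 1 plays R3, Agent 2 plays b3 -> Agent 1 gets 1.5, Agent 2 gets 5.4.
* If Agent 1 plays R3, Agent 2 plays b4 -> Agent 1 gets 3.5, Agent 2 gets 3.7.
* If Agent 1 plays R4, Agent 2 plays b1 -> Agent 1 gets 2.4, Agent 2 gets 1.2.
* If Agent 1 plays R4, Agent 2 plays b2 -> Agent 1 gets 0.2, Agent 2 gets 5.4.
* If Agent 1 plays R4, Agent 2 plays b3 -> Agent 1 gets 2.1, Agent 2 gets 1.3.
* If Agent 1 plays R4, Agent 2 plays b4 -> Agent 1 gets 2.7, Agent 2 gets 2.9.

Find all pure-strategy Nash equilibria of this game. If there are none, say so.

Agent 1 against b1: payoffs 4.5, 0.1, 5.5, 2.4 → best response R3.
Agent 1 against b2: payoffs 3.3, 5.3, 3.1, 0.2 → best response R2.
Agent 1 against b3: payoffs 5.7, 0, 1.5, 2.1 → best response R1.
Agent 1 against b4: payoffs 0.9, 5, 3.5, 2.7 → best response R2.
Agent 2 against R1: payoffs 5.1, 3.7, 3, 5.7 → best response b4.
Agent 2 against R2: payoffs 4.8, 2.5, 3.1, 4.1 → best response b1.
Agent 2 against R3: payoffs 3.4, 5.3, 5.4, 3.7 → best response b3.
Agent 2 against R4: payoffs 1.2, 5.4, 1.3, 2.9 → best response b2.
No profile is a mutual best response for all players.

No pure-strategy Nash equilibrium.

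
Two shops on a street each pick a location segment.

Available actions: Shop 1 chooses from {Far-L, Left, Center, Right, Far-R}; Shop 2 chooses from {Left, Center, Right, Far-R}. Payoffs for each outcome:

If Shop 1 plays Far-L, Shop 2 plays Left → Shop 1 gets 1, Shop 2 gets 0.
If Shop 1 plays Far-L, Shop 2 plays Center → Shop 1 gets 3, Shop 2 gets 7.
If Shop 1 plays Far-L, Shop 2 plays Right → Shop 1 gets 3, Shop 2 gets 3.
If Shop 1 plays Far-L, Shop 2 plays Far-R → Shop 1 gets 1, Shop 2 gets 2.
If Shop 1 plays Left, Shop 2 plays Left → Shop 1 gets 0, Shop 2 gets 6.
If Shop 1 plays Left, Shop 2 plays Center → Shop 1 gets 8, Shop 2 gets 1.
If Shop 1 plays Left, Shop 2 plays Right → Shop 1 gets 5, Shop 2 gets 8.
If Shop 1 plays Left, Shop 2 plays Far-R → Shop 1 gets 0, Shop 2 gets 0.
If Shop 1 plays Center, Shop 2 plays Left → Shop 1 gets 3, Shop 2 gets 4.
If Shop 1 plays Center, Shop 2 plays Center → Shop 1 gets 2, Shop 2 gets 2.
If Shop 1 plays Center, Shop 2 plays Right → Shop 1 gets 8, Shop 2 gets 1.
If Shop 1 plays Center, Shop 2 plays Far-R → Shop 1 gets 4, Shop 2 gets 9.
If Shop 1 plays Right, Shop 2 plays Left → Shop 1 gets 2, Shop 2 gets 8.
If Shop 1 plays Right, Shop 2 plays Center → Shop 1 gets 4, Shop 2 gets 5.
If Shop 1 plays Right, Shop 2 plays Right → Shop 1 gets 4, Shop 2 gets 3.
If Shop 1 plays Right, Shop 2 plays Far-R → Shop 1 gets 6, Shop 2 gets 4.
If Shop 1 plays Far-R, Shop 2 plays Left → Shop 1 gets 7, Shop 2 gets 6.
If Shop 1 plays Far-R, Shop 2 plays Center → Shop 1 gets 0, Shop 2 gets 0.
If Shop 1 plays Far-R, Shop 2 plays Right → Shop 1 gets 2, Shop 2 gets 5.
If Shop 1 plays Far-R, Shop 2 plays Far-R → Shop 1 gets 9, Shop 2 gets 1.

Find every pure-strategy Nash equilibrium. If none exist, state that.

The unique pure-strategy Nash equilibrium is (Far-R, Left).

(Far-L, Left): Shop 1 can switch to Center (1 → 3). Not NE.
(Far-L, Center): Shop 1 can switch to Left (3 → 8). Not NE.
(Far-L, Right): Shop 1 can switch to Left (3 → 5). Not NE.
(Far-L, Far-R): Shop 1 can switch to Center (1 → 4). Not NE.
(Left, Left): Shop 1 can switch to Far-L (0 → 1). Not NE.
(Left, Center): Shop 2 can switch to Left (1 → 6). Not NE.
(Left, Right): Shop 1 can switch to Center (5 → 8). Not NE.
(Left, Far-R): Shop 1 can switch to Far-L (0 → 1). Not NE.
(Center, Left): Shop 1 can switch to Far-R (3 → 7). Not NE.
(Center, Center): Shop 1 can switch to Far-L (2 → 3). Not NE.
(Far-R, Left): Shop 1 gets 7, best alternative 3; Shop 2 gets 6, best alternative 5. No profitable deviation — NE.
(The remaining 9 profiles each have a profitable deviation by the same check.)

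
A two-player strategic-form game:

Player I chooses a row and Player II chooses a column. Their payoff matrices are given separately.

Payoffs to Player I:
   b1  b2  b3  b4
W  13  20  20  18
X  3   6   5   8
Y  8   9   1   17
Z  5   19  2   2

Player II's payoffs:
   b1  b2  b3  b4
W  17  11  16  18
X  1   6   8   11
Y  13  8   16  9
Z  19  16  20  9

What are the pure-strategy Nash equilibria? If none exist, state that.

(W, b4)

Player I against b1: payoffs 13, 3, 8, 5 → best response W.
Player I against b2: payoffs 20, 6, 9, 19 → best response W.
Player I against b3: payoffs 20, 5, 1, 2 → best response W.
Player I against b4: payoffs 18, 8, 17, 2 → best response W.
Player II against W: payoffs 17, 11, 16, 18 → best response b4.
Player II against X: payoffs 1, 6, 8, 11 → best response b4.
Player II against Y: payoffs 13, 8, 16, 9 → best response b3.
Player II against Z: payoffs 19, 16, 20, 9 → best response b3.
Mutual best responses: (W, b4).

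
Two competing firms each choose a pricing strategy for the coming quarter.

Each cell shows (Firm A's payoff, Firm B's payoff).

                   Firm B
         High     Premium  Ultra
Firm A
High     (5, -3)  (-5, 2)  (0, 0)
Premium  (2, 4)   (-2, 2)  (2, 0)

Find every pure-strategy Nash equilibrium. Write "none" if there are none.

(High, High): Firm B can switch to Premium (-3 → 2). Not NE.
(High, Premium): Firm A can switch to Premium (-5 → -2). Not NE.
(High, Ultra): Firm A can switch to Premium (0 → 2). Not NE.
(Premium, High): Firm A can switch to High (2 → 5). Not NE.
(Premium, Premium): Firm B can switch to High (2 → 4). Not NE.
(Premium, Ultra): Firm B can switch to High (0 → 4). Not NE.

This game has no pure Nash equilibrium.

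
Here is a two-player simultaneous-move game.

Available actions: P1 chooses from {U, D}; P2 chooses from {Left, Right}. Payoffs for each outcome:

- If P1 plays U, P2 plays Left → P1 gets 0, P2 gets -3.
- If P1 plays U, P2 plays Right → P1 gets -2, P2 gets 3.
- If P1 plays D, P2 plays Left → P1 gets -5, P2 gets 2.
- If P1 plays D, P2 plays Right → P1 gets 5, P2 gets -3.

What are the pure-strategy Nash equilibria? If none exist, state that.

No pure-strategy Nash equilibrium.

Mark each player's best response to every combination of opponents' strategies; a profile where every player is best-responding is a pure Nash equilibrium.
P1 against Left: payoffs 0, -5 → best response U.
P1 against Right: payoffs -2, 5 → best response D.
P2 against U: payoffs -3, 3 → best response Right.
P2 against D: payoffs 2, -3 → best response Left.
No profile is a mutual best response for all players.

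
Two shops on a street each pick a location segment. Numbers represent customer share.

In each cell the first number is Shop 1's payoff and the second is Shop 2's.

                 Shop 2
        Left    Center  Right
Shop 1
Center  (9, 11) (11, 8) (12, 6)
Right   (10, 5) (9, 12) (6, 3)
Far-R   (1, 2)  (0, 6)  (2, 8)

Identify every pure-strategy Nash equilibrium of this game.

No pure-strategy Nash equilibrium.

(Center, Left): Shop 1 can switch to Right (9 → 10). Not NE.
(Center, Center): Shop 2 can switch to Left (8 → 11). Not NE.
(Center, Right): Shop 2 can switch to Left (6 → 11). Not NE.
(Right, Left): Shop 2 can switch to Center (5 → 12). Not NE.
(Right, Center): Shop 1 can switch to Center (9 → 11). Not NE.
(Right, Right): Shop 1 can switch to Center (6 → 12). Not NE.
(Far-R, Left): Shop 1 can switch to Center (1 → 9). Not NE.
(Far-R, Center): Shop 1 can switch to Center (0 → 11). Not NE.
(Far-R, Right): Shop 1 can switch to Center (2 → 12). Not NE.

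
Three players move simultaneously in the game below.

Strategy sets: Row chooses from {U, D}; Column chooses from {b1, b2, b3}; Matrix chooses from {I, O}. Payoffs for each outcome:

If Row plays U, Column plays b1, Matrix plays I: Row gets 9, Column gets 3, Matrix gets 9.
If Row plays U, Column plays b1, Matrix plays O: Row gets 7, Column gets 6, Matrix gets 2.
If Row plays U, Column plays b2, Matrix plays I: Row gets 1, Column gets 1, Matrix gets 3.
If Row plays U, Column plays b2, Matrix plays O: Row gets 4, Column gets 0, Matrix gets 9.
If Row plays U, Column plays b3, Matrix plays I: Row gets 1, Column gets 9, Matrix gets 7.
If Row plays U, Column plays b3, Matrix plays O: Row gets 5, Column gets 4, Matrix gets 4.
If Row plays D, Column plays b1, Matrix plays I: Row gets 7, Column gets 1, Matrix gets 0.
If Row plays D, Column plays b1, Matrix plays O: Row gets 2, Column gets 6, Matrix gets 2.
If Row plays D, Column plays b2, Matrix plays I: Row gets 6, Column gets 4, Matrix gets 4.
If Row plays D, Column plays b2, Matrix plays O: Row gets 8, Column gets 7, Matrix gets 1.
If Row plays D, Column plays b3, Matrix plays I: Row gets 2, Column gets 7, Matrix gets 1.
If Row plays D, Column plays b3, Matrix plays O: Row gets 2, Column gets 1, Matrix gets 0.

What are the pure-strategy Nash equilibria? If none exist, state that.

Row against (b1, I): payoffs 9, 7 → best response U.
Row against (b1, O): payoffs 7, 2 → best response U.
Row against (b2, I): payoffs 1, 6 → best response D.
Row against (b2, O): payoffs 4, 8 → best response D.
Row against (b3, I): payoffs 1, 2 → best response D.
Row against (b3, O): payoffs 5, 2 → best response U.
Column against (U, I): payoffs 3, 1, 9 → best response b3.
Column against (U, O): payoffs 6, 0, 4 → best response b1.
Column against (D, I): payoffs 1, 4, 7 → best response b3.
Column against (D, O): payoffs 6, 7, 1 → best response b2.
Matrix against (U, b1): payoffs 9, 2 → best response I.
Matrix against (U, b2): payoffs 3, 9 → best response O.
Matrix against (U, b3): payoffs 7, 4 → best response I.
Matrix against (D, b1): payoffs 0, 2 → best response O.
Matrix against (D, b2): payoffs 4, 1 → best response I.
Matrix against (D, b3): payoffs 1, 0 → best response I.
Mutual best responses: (D, b3, I).

The unique pure-strategy Nash equilibrium is (D, b3, I).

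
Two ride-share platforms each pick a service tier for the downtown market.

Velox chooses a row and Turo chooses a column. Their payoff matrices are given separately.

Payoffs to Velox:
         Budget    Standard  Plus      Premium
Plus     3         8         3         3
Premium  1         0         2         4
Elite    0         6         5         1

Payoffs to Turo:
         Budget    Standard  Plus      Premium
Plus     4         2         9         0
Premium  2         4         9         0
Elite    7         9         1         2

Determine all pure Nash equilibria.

There is no pure-strategy Nash equilibrium.

(Plus, Budget): Turo can switch to Plus (4 → 9). Not NE.
(Plus, Standard): Turo can switch to Budget (2 → 4). Not NE.
(Plus, Plus): Velox can switch to Elite (3 → 5). Not NE.
(Plus, Premium): Velox can switch to Premium (3 → 4). Not NE.
(Premium, Budget): Velox can switch to Plus (1 → 3). Not NE.
(Premium, Standard): Velox can switch to Plus (0 → 8). Not NE.
(The remaining 6 profiles each have a profitable deviation by the same check.)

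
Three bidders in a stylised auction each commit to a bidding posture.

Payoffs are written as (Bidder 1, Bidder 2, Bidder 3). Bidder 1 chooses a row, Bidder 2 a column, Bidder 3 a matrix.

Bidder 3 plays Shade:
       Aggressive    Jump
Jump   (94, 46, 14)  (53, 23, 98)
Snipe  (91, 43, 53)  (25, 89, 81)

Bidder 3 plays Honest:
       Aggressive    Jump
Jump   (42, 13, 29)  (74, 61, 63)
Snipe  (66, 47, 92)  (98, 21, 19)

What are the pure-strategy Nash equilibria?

Pure NE: (Snipe, Aggressive, Honest)

Bidder 1 against (Aggressive, Shade): payoffs 94, 91 → best response Jump.
Bidder 1 against (Aggressive, Honest): payoffs 42, 66 → best response Snipe.
Bidder 1 against (Jump, Shade): payoffs 53, 25 → best response Jump.
Bidder 1 against (Jump, Honest): payoffs 74, 98 → best response Snipe.
Bidder 2 against (Jump, Shade): payoffs 46, 23 → best response Aggressive.
Bidder 2 against (Jump, Honest): payoffs 13, 61 → best response Jump.
Bidder 2 against (Snipe, Shade): payoffs 43, 89 → best response Jump.
Bidder 2 against (Snipe, Honest): payoffs 47, 21 → best response Aggressive.
Bidder 3 against (Jump, Aggressive): payoffs 14, 29 → best response Honest.
Bidder 3 against (Jump, Jump): payoffs 98, 63 → best response Shade.
Bidder 3 against (Snipe, Aggressive): payoffs 53, 92 → best response Honest.
Bidder 3 against (Snipe, Jump): payoffs 81, 19 → best response Shade.
Mutual best responses: (Snipe, Aggressive, Honest).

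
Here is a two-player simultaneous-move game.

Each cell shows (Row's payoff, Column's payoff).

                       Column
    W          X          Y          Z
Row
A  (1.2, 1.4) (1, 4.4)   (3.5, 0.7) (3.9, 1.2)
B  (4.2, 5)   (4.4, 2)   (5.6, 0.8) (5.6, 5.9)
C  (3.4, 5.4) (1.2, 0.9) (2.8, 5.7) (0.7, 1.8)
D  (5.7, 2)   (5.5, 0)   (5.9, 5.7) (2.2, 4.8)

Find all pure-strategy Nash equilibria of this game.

Pure-strategy Nash equilibria: (B, Z) and (D, Y)

(A, W): Row can switch to B (1.2 → 4.2). Not NE.
(A, X): Row can switch to B (1 → 4.4). Not NE.
(A, Y): Row can switch to B (3.5 → 5.6). Not NE.
(A, Z): Row can switch to B (3.9 → 5.6). Not NE.
(B, W): Row can switch to D (4.2 → 5.7). Not NE.
(B, X): Row can switch to D (4.4 → 5.5). Not NE.
(B, Y): Row can switch to D (5.6 → 5.9). Not NE.
(B, Z): Row gets 5.6, best alternative 3.9; Column gets 5.9, best alternative 5. No profitable deviation — NE.
(C, W): Row can switch to B (3.4 → 4.2). Not NE.
(C, X): Row can switch to B (1.2 → 4.4). Not NE.
(C, Y): Row can switch to A (2.8 → 3.5). Not NE.
(C, Z): Row can switch to A (0.7 → 3.9). Not NE.
(D, W): Column can switch to Y (2 → 5.7). Not NE.
(D, Y): Row gets 5.9, best alternative 5.6; Column gets 5.7, best alternative 4.8. No profitable deviation — NE.
(The remaining 2 profiles each have a profitable deviation by the same check.)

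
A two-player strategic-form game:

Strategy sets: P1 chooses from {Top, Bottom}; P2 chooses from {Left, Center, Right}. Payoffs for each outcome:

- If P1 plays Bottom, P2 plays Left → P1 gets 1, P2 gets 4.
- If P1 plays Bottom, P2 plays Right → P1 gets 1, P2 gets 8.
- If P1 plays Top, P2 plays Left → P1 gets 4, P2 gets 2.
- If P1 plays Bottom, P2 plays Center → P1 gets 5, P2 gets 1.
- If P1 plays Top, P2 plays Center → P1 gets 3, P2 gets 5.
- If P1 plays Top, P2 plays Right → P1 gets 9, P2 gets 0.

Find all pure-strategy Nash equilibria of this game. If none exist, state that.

P1 against Left: payoffs 4, 1 → best response Top.
P1 against Center: payoffs 3, 5 → best response Bottom.
P1 against Right: payoffs 9, 1 → best response Top.
P2 against Top: payoffs 2, 5, 0 → best response Center.
P2 against Bottom: payoffs 4, 1, 8 → best response Right.
No profile is a mutual best response for all players.

This game has no pure Nash equilibrium.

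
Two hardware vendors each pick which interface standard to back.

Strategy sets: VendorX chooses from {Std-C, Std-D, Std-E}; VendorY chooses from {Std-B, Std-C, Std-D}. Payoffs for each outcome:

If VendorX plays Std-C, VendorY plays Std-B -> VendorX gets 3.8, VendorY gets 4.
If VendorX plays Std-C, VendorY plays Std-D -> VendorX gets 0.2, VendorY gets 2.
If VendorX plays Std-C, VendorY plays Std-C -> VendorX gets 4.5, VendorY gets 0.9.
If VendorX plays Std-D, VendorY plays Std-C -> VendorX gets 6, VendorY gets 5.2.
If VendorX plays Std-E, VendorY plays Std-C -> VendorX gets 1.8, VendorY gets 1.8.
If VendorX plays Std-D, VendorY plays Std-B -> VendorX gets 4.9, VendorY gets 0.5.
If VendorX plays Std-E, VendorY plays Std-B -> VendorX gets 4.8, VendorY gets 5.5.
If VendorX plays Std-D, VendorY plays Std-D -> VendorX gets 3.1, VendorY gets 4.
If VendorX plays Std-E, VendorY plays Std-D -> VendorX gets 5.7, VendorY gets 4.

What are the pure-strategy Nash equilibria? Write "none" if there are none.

The unique pure-strategy Nash equilibrium is (Std-D, Std-C).

VendorX against Std-B: payoffs 3.8, 4.9, 4.8 → best response Std-D.
VendorX against Std-C: payoffs 4.5, 6, 1.8 → best response Std-D.
VendorX against Std-D: payoffs 0.2, 3.1, 5.7 → best response Std-E.
VendorY against Std-C: payoffs 4, 0.9, 2 → best response Std-B.
VendorY against Std-D: payoffs 0.5, 5.2, 4 → best response Std-C.
VendorY against Std-E: payoffs 5.5, 1.8, 4 → best response Std-B.
Mutual best responses: (Std-D, Std-C).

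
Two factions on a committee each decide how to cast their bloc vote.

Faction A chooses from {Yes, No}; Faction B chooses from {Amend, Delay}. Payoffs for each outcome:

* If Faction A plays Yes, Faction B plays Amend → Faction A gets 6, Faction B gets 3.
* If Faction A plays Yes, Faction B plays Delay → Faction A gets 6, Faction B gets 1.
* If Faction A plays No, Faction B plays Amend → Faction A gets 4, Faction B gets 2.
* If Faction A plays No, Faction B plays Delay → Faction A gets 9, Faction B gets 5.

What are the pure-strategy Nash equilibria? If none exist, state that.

The pure Nash equilibria are (Yes, Amend) and (No, Delay).

(Yes, Amend): Faction A gets 6, best alternative 4; Faction B gets 3, best alternative 1. No profitable deviation — NE.
(Yes, Delay): Faction A can switch to No (6 → 9). Not NE.
(No, Amend): Faction A can switch to Yes (4 → 6). Not NE.
(No, Delay): Faction A gets 9, best alternative 6; Faction B gets 5, best alternative 2. No profitable deviation — NE.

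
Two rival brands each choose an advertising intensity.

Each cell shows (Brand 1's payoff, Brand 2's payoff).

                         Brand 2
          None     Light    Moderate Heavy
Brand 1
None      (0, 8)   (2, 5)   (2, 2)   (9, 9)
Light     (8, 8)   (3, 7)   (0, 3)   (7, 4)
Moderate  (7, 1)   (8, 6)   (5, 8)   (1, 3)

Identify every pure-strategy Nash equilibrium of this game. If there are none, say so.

(None, None): Brand 1 can switch to Light (0 → 8). Not NE.
(None, Light): Brand 1 can switch to Light (2 → 3). Not NE.
(None, Moderate): Brand 1 can switch to Moderate (2 → 5). Not NE.
(None, Heavy): Brand 1 gets 9, best alternative 7; Brand 2 gets 9, best alternative 8. No profitable deviation — NE.
(Light, None): Brand 1 gets 8, best alternative 7; Brand 2 gets 8, best alternative 7. No profitable deviation — NE.
(Light, Light): Brand 1 can switch to Moderate (3 → 8). Not NE.
(Light, Moderate): Brand 1 can switch to None (0 → 2). Not NE.
(Light, Heavy): Brand 1 can switch to None (7 → 9). Not NE.
(Moderate, None): Brand 1 can switch to Light (7 → 8). Not NE.
(Moderate, Light): Brand 2 can switch to Moderate (6 → 8). Not NE.
(Moderate, Moderate): Brand 1 gets 5, best alternative 2; Brand 2 gets 8, best alternative 6. No profitable deviation — NE.
(The remaining 1 profile has a profitable deviation by the same check.)

The pure Nash equilibria are (None, Heavy), (Light, None), (Moderate, Moderate).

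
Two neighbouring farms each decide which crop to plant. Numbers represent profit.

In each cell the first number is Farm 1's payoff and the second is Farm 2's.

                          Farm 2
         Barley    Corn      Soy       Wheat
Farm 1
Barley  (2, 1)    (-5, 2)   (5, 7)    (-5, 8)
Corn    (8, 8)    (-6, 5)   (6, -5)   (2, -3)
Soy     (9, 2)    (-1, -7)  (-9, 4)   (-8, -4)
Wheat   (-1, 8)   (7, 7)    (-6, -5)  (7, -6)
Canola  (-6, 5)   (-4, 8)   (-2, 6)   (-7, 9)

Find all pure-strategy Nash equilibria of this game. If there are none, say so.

(Barley, Barley): Farm 1 can switch to Corn (2 → 8). Not NE.
(Barley, Corn): Farm 1 can switch to Soy (-5 → -1). Not NE.
(Barley, Soy): Farm 1 can switch to Corn (5 → 6). Not NE.
(Barley, Wheat): Farm 1 can switch to Corn (-5 → 2). Not NE.
(Corn, Barley): Farm 1 can switch to Soy (8 → 9). Not NE.
(Corn, Corn): Farm 1 can switch to Barley (-6 → -5). Not NE.
(The remaining 14 profiles each have a profitable deviation by the same check.)

No pure-strategy Nash equilibrium.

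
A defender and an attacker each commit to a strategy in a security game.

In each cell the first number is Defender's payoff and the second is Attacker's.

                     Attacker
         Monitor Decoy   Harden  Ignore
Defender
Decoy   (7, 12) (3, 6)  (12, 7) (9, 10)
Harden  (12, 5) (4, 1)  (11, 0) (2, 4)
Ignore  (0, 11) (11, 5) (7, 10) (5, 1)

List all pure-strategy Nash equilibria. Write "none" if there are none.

Check each profile: it is a Nash equilibrium iff no player can strictly gain by switching unilaterally.
(Decoy, Monitor): Defender can switch to Harden (7 → 12). Not NE.
(Decoy, Decoy): Defender can switch to Harden (3 → 4). Not NE.
(Decoy, Harden): Attacker can switch to Monitor (7 → 12). Not NE.
(Decoy, Ignore): Attacker can switch to Monitor (10 → 12). Not NE.
(Harden, Monitor): Defender gets 12, best alternative 7; Attacker gets 5, best alternative 4. No profitable deviation — NE.
(Harden, Decoy): Defender can switch to Ignore (4 → 11). Not NE.
(Harden, Harden): Defender can switch to Decoy (11 → 12). Not NE.
(Harden, Ignore): Defender can switch to Decoy (2 → 9). Not NE.
(Ignore, Monitor): Defender can switch to Decoy (0 → 7). Not NE.
(The remaining 3 profiles each have a profitable deviation by the same check.)

Pure NE: (Harden, Monitor)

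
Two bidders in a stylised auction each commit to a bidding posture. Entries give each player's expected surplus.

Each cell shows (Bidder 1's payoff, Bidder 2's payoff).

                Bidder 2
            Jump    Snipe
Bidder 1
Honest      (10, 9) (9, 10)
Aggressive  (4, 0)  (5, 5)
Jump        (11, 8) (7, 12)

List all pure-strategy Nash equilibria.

Pure NE: (Honest, Snipe)

For each player, find the best response to each opponent profile; mutual best responses are the pure NE.
Bidder 1 against Jump: payoffs 10, 4, 11 → best response Jump.
Bidder 1 against Snipe: payoffs 9, 5, 7 → best response Honest.
Bidder 2 against Honest: payoffs 9, 10 → best response Snipe.
Bidder 2 against Aggressive: payoffs 0, 5 → best response Snipe.
Bidder 2 against Jump: payoffs 8, 12 → best response Snipe.
Mutual best responses: (Honest, Snipe).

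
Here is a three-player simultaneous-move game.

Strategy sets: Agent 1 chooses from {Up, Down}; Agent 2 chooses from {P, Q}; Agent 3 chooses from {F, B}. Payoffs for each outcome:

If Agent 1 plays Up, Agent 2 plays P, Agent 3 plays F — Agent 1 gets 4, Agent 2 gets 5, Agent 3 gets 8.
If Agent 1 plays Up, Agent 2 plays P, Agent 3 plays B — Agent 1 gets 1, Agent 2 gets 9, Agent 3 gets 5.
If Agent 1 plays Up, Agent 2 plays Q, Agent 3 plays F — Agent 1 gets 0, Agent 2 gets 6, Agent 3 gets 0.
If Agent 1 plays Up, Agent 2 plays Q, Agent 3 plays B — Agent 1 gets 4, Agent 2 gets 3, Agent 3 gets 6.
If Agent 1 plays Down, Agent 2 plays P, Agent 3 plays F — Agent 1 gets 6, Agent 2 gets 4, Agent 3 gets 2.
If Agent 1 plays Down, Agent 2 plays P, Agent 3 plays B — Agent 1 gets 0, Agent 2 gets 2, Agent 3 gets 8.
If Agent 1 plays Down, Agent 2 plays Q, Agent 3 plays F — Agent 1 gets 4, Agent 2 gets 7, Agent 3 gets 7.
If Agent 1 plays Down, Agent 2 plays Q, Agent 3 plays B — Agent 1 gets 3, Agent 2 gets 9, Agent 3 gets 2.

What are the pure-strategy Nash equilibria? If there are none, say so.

Agent 1 against (P, F): payoffs 4, 6 → best response Down.
Agent 1 against (P, B): payoffs 1, 0 → best response Up.
Agent 1 against (Q, F): payoffs 0, 4 → best response Down.
Agent 1 against (Q, B): payoffs 4, 3 → best response Up.
Agent 2 against (Up, F): payoffs 5, 6 → best response Q.
Agent 2 against (Up, B): payoffs 9, 3 → best response P.
Agent 2 against (Down, F): payoffs 4, 7 → best response Q.
Agent 2 against (Down, B): payoffs 2, 9 → best response Q.
Agent 3 against (Up, P): payoffs 8, 5 → best response F.
Agent 3 against (Up, Q): payoffs 0, 6 → best response B.
Agent 3 against (Down, P): payoffs 2, 8 → best response B.
Agent 3 against (Down, Q): payoffs 7, 2 → best response F.
Mutual best responses: (Down, Q, F).

The unique pure-strategy Nash equilibrium is (Down, Q, F).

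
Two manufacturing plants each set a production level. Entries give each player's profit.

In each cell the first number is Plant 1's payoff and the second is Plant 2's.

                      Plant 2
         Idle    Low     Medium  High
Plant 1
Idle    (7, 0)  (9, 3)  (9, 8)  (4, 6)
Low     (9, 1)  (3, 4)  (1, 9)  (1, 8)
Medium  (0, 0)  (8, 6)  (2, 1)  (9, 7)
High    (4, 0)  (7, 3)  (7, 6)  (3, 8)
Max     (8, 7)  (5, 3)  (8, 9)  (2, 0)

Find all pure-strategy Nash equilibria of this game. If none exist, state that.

The pure Nash equilibria are (Idle, Medium), (Medium, High).

(Idle, Idle): Plant 1 can switch to Low (7 → 9). Not NE.
(Idle, Low): Plant 2 can switch to Medium (3 → 8). Not NE.
(Idle, Medium): Plant 1 gets 9, best alternative 8; Plant 2 gets 8, best alternative 6. No profitable deviation — NE.
(Idle, High): Plant 1 can switch to Medium (4 → 9). Not NE.
(Low, Idle): Plant 2 can switch to Low (1 → 4). Not NE.
(Low, Low): Plant 1 can switch to Idle (3 → 9). Not NE.
(Low, Medium): Plant 1 can switch to Idle (1 → 9). Not NE.
(Low, High): Plant 1 can switch to Idle (1 → 4). Not NE.
(Medium, Idle): Plant 1 can switch to Idle (0 → 7). Not NE.
(Medium, High): Plant 1 gets 9, best alternative 4; Plant 2 gets 7, best alternative 6. No profitable deviation — NE.
(The remaining 10 profiles each have a profitable deviation by the same check.)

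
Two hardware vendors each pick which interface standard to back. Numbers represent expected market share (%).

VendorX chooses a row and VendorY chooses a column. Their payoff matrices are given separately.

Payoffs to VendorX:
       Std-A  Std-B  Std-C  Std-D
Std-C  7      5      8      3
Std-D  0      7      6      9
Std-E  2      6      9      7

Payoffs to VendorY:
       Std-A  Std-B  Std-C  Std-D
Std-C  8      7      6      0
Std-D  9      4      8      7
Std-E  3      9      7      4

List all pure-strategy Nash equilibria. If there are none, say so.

Pure NE: (Std-C, Std-A)

For each player, find the best response to each opponent profile; mutual best responses are the pure NE.
VendorX against Std-A: payoffs 7, 0, 2 → best response Std-C.
VendorX against Std-B: payoffs 5, 7, 6 → best response Std-D.
VendorX against Std-C: payoffs 8, 6, 9 → best response Std-E.
VendorX against Std-D: payoffs 3, 9, 7 → best response Std-D.
VendorY against Std-C: payoffs 8, 7, 6, 0 → best response Std-A.
VendorY against Std-D: payoffs 9, 4, 8, 7 → best response Std-A.
VendorY against Std-E: payoffs 3, 9, 7, 4 → best response Std-B.
Mutual best responses: (Std-C, Std-A).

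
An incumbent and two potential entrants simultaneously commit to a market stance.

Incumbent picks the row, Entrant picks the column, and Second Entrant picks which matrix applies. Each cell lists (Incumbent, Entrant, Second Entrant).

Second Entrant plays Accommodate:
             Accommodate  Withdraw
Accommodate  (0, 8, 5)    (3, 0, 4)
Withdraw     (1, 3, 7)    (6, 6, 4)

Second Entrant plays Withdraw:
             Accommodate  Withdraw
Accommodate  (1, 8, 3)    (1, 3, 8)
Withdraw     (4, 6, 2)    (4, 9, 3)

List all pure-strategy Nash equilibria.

Pure NE: (Withdraw, Withdraw, Accommodate)

Incumbent against (Accommodate, Accommodate): payoffs 0, 1 → best response Withdraw.
Incumbent against (Accommodate, Withdraw): payoffs 1, 4 → best response Withdraw.
Incumbent against (Withdraw, Accommodate): payoffs 3, 6 → best response Withdraw.
Incumbent against (Withdraw, Withdraw): payoffs 1, 4 → best response Withdraw.
Entrant against (Accommodate, Accommodate): payoffs 8, 0 → best response Accommodate.
Entrant against (Accommodate, Withdraw): payoffs 8, 3 → best response Accommodate.
Entrant against (Withdraw, Accommodate): payoffs 3, 6 → best response Withdraw.
Entrant against (Withdraw, Withdraw): payoffs 6, 9 → best response Withdraw.
Second Entrant against (Accommodate, Accommodate): payoffs 5, 3 → best response Accommodate.
Second Entrant against (Accommodate, Withdraw): payoffs 4, 8 → best response Withdraw.
Second Entrant against (Withdraw, Accommodate): payoffs 7, 2 → best response Accommodate.
Second Entrant against (Withdraw, Withdraw): payoffs 4, 3 → best response Accommodate.
Mutual best responses: (Withdraw, Withdraw, Accommodate).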